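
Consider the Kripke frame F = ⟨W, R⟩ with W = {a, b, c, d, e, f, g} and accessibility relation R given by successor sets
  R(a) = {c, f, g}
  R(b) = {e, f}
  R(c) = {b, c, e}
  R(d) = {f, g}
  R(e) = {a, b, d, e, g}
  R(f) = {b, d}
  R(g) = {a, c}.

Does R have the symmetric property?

No

Symmetric: no — a R c but not c R a.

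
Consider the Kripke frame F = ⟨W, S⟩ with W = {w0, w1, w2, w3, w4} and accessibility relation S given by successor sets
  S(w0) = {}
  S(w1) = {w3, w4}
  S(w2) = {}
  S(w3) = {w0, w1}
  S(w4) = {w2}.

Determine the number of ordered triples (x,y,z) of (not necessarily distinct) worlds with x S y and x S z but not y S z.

9

Enumerating: (w1,w3,w3), (w1,w3,w4), (w1,w4,w3), (w1,w4,w4), (w3,w0,w0), (w3,w0,w1), (w3,w1,w0), (w3,w1,w1), (w4,w2,w2).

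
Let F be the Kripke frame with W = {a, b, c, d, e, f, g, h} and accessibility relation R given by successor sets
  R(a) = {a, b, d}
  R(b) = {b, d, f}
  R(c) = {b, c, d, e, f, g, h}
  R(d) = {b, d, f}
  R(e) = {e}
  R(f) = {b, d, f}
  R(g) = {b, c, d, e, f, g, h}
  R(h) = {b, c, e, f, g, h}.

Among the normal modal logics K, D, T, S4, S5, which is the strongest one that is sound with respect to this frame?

T

Serial (axiom D): yes — every world has a successor (e.g. a R a).
Reflexive (axiom T): yes — every world is R-related to itself.
Transitive (axiom 4): no — a R b and b R f, but not a R f.
Euclidean (axiom 5): no — c R b and c R e, but not b R e.
So F validates K, D, T; S4 would additionally require R to be transitive. The strongest is T.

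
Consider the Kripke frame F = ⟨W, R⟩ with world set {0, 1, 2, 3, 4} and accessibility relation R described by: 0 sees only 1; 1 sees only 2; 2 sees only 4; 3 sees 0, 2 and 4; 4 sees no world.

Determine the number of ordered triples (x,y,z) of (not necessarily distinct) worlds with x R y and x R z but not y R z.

11

Enumerating: (0,1,1), (1,2,2), (2,4,4), (3,0,0), (3,0,2), (3,0,4), (3,2,0), (3,2,2), (3,4,0), (3,4,2), (3,4,4).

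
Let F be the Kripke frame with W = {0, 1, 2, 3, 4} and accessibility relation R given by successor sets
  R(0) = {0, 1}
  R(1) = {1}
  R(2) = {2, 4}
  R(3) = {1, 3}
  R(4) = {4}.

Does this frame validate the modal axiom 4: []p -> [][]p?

The schema 4 characterises exactly the transitive frames.
Transitive: yes — every two-step R-path is closed by a direct edge.

Yes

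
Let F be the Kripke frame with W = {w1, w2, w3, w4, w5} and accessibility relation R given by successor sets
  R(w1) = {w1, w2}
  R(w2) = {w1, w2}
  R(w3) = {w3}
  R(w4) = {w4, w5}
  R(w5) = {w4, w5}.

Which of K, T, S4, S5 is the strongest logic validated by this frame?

Reflexive (axiom T): yes — every world is R-related to itself.
Transitive (axiom 4): yes — every two-step R-path is closed by a direct edge.
Euclidean (axiom 5): yes — any two successors of a common world are R-related.
So F validates K, T, S4, S5. The strongest is S5.

S5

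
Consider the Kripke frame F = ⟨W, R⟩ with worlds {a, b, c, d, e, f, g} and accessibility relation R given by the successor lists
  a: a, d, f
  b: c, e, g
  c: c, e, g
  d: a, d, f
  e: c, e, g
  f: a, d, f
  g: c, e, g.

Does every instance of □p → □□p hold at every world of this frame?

Axiom 4 corresponds to the accessibility relation being transitive.
Transitive: yes — every two-step R-path is closed by a direct edge.

Yes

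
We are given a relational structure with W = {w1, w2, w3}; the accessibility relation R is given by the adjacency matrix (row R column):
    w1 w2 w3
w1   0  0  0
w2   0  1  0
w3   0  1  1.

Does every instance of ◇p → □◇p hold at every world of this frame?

The schema 5 characterises exactly the Euclidean frames.
Euclidean: no — w3 R w2 and w3 R w3, but not w2 R w3.

No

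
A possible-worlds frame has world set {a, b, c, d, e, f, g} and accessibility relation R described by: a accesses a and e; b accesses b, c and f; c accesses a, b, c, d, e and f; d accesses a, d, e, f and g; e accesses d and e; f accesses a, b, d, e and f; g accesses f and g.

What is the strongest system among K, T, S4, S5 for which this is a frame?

Reflexive (axiom T): yes — every world is R-related to itself.
Transitive (axiom 4): no — a R e and e R d, but not a R d.
Euclidean (axiom 5): no — b R f and b R c, but not f R c.
So F validates K, T; S4 would additionally require R to be transitive. The strongest is T.

T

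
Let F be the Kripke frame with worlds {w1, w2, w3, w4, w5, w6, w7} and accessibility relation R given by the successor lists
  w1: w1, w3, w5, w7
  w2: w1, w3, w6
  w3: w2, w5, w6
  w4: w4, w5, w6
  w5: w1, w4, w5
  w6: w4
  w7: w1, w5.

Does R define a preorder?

Reflexive: no — w2 is not related to itself.
Transitive: no — w1 R w3 and w3 R w2, but not w1 R w2.
So R is not a preorder.

No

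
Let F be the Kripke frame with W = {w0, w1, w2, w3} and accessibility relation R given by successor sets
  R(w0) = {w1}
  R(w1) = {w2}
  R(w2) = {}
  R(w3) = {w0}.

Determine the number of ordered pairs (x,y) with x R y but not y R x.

Enumerating: (w0,w1), (w1,w2), (w3,w0).

3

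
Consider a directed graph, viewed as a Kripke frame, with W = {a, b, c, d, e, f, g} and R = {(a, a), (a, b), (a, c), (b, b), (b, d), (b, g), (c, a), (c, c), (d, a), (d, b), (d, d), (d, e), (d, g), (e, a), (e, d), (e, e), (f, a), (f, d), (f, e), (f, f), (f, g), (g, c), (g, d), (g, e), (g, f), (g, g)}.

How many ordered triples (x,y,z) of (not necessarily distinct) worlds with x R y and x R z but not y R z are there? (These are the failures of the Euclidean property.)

33

Enumerating: (a,b,a), (a,b,c), (a,c,b), (b,g,b), (d,a,d), (d,a,e), (d,a,g), (d,b,a), (d,b,e), (d,e,b), (d,e,g), (d,g,a), … and 21 more.
Total: 33.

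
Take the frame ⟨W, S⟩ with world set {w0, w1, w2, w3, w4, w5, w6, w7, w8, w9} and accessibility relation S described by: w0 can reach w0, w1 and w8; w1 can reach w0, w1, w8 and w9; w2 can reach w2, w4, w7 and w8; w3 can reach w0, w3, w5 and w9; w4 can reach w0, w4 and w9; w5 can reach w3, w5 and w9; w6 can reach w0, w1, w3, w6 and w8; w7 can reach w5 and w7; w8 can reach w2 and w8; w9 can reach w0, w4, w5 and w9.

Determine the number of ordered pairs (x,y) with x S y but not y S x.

14

Enumerating: (w0,w8), (w1,w8), (w1,w9), (w2,w4), (w2,w7), (w3,w0), (w3,w9), (w4,w0), (w6,w0), (w6,w1), (w6,w3), (w6,w8), (w7,w5), (w9,w0).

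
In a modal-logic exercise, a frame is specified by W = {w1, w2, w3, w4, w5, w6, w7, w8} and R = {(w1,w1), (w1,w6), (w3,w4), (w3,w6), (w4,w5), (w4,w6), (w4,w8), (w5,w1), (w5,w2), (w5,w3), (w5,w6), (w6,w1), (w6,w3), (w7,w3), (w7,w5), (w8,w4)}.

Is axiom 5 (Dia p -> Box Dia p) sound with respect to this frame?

Axiom 5 corresponds to the accessibility relation being Euclidean.
Euclidean: no — w3 R w6 and w3 R w4, but not w6 R w4.

No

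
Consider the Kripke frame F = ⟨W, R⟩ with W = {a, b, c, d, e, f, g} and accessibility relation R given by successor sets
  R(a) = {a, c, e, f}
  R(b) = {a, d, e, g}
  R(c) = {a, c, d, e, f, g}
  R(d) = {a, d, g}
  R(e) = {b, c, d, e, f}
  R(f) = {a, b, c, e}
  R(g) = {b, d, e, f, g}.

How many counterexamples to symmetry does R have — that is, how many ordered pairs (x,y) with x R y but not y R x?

10

Enumerating: (a,e), (b,a), (b,d), (c,d), (c,g), (d,a), (e,d), (f,b), (g,e), (g,f).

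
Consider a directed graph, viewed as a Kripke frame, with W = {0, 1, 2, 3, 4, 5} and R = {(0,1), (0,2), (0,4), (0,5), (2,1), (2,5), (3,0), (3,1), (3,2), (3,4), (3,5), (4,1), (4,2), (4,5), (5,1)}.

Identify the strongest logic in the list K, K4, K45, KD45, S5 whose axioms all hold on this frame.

K4

Transitive (axiom 4): yes — every two-step R-path is closed by a direct edge.
Euclidean (axiom 5): no — 0 R 1 and 0 R 2, but not 1 R 2.
Serial (axiom D): no — 1 has no R-successor.
Reflexive (axiom T): no — 0 is not related to itself.
So F validates K, K4; K45 would additionally require R to be Euclidean. The strongest is K4.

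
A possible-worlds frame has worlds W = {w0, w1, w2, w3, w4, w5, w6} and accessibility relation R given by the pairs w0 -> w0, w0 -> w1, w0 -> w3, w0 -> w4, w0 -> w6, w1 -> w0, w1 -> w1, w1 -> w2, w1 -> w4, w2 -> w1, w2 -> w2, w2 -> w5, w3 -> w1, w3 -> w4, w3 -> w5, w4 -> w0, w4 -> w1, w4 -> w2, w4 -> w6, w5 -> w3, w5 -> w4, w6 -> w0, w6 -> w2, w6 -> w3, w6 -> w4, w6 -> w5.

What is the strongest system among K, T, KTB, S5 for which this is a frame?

K

Reflexive (axiom T): no — w3 is not related to itself.
Symmetric (axiom B): no — w0 R w3 but not w3 R w0.
Euclidean (axiom 5): no — w0 R w1 and w0 R w3, but not w1 R w3.
So F validates K; T would additionally require R to be reflexive. The strongest is K.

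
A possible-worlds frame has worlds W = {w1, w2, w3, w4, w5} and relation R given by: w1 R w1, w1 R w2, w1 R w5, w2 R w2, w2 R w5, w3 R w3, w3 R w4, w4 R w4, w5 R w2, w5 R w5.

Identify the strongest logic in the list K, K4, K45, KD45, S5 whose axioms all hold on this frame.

K4

Transitive (axiom 4): yes — every two-step R-path is closed by a direct edge.
Euclidean (axiom 5): no — w1 R w2 and w1 R w1, but not w2 R w1.
Serial (axiom D): yes — every world has a successor (e.g. w1 R w1).
Reflexive (axiom T): yes — every world is R-related to itself.
So F validates K, K4; K45 would additionally require R to be Euclidean. The strongest is K4.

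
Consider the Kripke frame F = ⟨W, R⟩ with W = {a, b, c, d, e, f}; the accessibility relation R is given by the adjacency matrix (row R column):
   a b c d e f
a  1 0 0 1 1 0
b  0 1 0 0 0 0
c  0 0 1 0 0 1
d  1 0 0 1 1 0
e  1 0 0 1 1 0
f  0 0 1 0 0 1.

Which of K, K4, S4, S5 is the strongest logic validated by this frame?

Transitive (axiom 4): yes — every two-step R-path is closed by a direct edge.
Reflexive (axiom T): yes — every world is R-related to itself.
Euclidean (axiom 5): yes — any two successors of a common world are R-related.
So F validates K, K4, S4, S5. The strongest is S5.

S5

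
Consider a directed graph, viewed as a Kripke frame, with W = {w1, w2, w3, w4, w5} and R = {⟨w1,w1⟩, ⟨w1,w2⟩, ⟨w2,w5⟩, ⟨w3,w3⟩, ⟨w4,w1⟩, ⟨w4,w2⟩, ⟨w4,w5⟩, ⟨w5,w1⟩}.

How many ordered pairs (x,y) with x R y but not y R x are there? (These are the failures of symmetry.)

Enumerating: (w1,w2), (w2,w5), (w4,w1), (w4,w2), (w4,w5), (w5,w1).

6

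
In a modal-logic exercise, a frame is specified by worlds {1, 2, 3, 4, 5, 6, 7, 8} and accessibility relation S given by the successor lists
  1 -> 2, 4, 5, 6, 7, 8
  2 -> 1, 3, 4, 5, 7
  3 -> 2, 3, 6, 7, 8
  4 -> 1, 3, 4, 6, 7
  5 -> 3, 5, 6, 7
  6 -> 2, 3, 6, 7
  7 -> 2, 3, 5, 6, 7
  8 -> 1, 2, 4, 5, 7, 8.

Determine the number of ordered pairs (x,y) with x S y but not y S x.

Enumerating: (1,5), (1,6), (1,7), (2,4), (2,5), (3,8), (4,3), (4,6), (4,7), (5,3), (5,6), (6,2), (8,2), (8,4), (8,5), (8,7).

16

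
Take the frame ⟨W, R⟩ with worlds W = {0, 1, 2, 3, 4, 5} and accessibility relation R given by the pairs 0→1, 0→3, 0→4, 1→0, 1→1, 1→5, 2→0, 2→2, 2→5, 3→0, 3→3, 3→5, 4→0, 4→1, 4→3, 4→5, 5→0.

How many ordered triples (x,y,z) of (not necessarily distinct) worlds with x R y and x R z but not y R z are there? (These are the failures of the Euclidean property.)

26

Enumerating: (0,1,3), (0,1,4), (0,3,1), (0,3,4), (0,4,4), (1,0,0), (1,0,5), (1,5,1), (1,5,5), (2,0,0), (2,0,2), (2,0,5), … and 14 more.
Total: 26.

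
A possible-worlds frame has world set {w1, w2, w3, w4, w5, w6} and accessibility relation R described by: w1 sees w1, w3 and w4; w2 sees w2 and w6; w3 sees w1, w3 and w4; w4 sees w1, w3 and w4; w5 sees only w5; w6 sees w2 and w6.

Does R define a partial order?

No

Reflexive: yes — every world is R-related to itself.
Transitive: yes — every two-step R-path is closed by a direct edge.
Antisymmetric: no — w1 R w3 and w3 R w1 with w1 ≠ w3.
So R is not a partial order.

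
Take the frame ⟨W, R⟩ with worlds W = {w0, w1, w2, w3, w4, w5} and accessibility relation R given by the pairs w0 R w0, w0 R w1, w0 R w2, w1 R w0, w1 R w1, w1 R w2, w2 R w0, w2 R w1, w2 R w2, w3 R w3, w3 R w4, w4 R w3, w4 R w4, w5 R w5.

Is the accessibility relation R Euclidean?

Yes

Euclidean: yes — any two successors of a common world are R-related.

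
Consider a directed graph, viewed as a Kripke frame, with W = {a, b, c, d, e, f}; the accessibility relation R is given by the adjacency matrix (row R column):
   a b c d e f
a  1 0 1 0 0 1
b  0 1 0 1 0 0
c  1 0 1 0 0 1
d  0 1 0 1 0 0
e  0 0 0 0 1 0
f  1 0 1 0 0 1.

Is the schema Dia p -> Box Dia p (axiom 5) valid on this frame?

Yes

Axiom 5 corresponds to the accessibility relation being Euclidean.
Euclidean: yes — any two successors of a common world are R-related.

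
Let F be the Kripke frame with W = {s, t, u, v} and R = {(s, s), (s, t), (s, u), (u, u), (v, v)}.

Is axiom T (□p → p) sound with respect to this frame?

Axiom T corresponds to the accessibility relation being reflexive.
Reflexive: no — t is not related to itself.

No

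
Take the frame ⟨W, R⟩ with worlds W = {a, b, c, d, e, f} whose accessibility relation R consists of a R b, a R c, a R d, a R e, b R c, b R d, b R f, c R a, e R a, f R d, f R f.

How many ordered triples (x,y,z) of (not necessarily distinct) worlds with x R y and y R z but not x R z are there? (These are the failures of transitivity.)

12

Enumerating: (a,b,f), (a,c,a), (a,e,a), (b,c,a), (c,a,b), (c,a,c), (c,a,d), (c,a,e), (e,a,b), (e,a,c), (e,a,d), (e,a,e).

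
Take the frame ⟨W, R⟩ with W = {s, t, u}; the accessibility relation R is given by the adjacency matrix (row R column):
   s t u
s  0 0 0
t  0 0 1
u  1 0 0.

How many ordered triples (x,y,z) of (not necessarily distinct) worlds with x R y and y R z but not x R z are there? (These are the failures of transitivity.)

1

Enumerating: (t,u,s).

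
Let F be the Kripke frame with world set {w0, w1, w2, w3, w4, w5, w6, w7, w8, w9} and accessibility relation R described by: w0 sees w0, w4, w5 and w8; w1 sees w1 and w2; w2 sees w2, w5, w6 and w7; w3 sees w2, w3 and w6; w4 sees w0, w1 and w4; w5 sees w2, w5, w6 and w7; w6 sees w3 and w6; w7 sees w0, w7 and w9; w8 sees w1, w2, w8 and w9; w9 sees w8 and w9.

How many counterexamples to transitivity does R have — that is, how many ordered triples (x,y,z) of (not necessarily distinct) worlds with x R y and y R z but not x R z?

31

Enumerating: (w0,w4,w1), (w0,w5,w2), (w0,w5,w6), (w0,w5,w7), (w0,w8,w1), (w0,w8,w2), (w0,w8,w9), (w1,w2,w5), (w1,w2,w6), (w1,w2,w7), (w2,w6,w3), (w2,w7,w0), … and 19 more.
Total: 31.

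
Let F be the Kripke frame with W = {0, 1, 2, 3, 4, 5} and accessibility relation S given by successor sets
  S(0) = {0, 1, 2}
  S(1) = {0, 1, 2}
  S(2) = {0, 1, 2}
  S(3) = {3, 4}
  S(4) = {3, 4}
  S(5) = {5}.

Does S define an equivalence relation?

Yes

Reflexive: yes — every world is S-related to itself.
Symmetric: yes — every pair in S has its reverse in S.
Transitive: yes — every two-step S-path is closed by a direct edge.
So S is an equivalence relation.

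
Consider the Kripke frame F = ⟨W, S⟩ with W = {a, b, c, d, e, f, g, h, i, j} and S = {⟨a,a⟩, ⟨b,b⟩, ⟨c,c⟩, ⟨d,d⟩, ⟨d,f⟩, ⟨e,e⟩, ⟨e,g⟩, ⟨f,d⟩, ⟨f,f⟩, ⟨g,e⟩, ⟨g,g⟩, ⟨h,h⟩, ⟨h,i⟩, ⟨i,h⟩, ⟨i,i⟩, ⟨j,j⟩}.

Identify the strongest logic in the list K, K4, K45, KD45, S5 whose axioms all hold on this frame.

Transitive (axiom 4): yes — every two-step S-path is closed by a direct edge.
Euclidean (axiom 5): yes — any two successors of a common world are S-related.
Serial (axiom D): yes — every world has a successor (e.g. a S a).
Reflexive (axiom T): yes — every world is S-related to itself.
So F validates K, K4, K45, KD45, S5. The strongest is S5.

S5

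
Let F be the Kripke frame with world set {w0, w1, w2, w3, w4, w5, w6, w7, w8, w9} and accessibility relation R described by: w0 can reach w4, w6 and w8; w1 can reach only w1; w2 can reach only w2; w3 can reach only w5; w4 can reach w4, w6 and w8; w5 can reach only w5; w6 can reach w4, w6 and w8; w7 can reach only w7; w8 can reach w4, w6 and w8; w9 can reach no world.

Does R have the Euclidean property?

Yes

Euclidean: yes — any two successors of a common world are R-related.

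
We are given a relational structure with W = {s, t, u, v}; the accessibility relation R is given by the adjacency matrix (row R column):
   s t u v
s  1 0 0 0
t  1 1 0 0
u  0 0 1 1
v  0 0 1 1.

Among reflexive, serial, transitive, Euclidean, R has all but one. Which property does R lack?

Euclidean

Reflexive: yes — every world is R-related to itself.
Serial: yes — every world has a successor (e.g. s R s).
Transitive: yes — every two-step R-path is closed by a direct edge.
Euclidean: no — t R s and t R t, but not s R t.
Only Euclidean fails.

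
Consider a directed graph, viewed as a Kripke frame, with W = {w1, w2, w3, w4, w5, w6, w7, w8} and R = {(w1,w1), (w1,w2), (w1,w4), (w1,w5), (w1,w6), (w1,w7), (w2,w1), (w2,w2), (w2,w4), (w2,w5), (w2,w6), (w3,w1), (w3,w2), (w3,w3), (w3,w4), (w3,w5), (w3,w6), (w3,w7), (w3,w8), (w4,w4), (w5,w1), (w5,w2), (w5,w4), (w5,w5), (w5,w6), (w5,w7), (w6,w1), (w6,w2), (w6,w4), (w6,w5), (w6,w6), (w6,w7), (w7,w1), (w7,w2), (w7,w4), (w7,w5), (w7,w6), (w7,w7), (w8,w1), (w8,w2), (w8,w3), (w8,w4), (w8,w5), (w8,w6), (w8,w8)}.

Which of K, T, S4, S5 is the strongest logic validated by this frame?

T

Reflexive (axiom T): yes — every world is R-related to itself.
Transitive (axiom 4): no — w2 R w1 and w1 R w7, but not w2 R w7.
Euclidean (axiom 5): no — w1 R w2 and w1 R w7, but not w2 R w7.
So F validates K, T; S4 would additionally require R to be transitive. The strongest is T.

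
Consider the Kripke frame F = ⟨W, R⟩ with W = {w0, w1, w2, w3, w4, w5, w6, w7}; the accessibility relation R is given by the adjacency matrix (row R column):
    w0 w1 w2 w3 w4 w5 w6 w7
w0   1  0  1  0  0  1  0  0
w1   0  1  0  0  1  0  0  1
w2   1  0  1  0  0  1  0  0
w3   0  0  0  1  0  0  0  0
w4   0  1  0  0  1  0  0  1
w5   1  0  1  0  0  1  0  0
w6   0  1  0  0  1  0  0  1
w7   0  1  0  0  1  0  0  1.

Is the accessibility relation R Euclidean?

Euclidean: yes — any two successors of a common world are R-related.

Yes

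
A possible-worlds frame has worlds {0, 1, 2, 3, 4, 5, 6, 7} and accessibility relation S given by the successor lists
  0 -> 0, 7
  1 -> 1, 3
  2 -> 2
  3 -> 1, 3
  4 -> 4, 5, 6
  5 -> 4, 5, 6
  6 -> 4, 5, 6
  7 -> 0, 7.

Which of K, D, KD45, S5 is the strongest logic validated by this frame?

S5

Serial (axiom D): yes — every world has a successor (e.g. 0 S 0).
Euclidean (axiom 5): yes — any two successors of a common world are S-related.
Transitive (axiom 4): yes — every two-step S-path is closed by a direct edge.
Reflexive (axiom T): yes — every world is S-related to itself.
So F validates K, D, KD45, S5. The strongest is S5.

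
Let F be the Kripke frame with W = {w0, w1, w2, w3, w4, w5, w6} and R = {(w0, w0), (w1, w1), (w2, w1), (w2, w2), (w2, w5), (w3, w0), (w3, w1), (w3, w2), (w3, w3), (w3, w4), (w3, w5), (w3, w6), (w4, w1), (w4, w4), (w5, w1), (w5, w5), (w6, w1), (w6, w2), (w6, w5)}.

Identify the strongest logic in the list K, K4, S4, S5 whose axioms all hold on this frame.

Transitive (axiom 4): yes — every two-step R-path is closed by a direct edge.
Reflexive (axiom T): no — w6 is not related to itself.
Euclidean (axiom 5): no — w2 R w1 and w2 R w5, but not w1 R w5.
So F validates K, K4; S4 would additionally require R to be reflexive. The strongest is K4.

K4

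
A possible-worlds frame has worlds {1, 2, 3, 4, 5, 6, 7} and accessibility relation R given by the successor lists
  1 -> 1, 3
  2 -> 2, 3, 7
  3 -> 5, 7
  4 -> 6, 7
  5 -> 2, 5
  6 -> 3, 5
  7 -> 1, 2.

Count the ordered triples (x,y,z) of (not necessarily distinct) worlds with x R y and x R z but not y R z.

Enumerating: (1,3,1), (1,3,3), (2,3,2), (2,3,3), (2,7,3), (2,7,7), (3,5,7), (3,7,5), (3,7,7), (4,6,6), (4,6,7), (4,7,6), (4,7,7), (5,2,5), (6,3,3), (6,5,3), (7,1,2), (7,2,1).

18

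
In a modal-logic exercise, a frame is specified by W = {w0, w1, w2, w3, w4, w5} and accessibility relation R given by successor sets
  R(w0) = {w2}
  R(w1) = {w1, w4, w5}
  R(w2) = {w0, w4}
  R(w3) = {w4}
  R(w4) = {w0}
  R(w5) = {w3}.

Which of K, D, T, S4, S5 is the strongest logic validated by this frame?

Serial (axiom D): yes — every world has a successor (e.g. w0 R w2).
Reflexive (axiom T): no — w0 is not related to itself.
Transitive (axiom 4): no — w0 R w2 and w2 R w4, but not w0 R w4.
Euclidean (axiom 5): no — w1 R w4 and w1 R w5, but not w4 R w5.
So F validates K, D; T would additionally require R to be reflexive. The strongest is D.

D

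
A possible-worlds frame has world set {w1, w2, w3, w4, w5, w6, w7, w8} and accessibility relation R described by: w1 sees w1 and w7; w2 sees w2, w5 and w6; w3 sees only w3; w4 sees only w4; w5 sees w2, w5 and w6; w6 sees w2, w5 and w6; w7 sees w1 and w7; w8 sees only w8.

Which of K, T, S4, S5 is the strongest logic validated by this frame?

Reflexive (axiom T): yes — every world is R-related to itself.
Transitive (axiom 4): yes — every two-step R-path is closed by a direct edge.
Euclidean (axiom 5): yes — any two successors of a common world are R-related.
So F validates K, T, S4, S5. The strongest is S5.

S5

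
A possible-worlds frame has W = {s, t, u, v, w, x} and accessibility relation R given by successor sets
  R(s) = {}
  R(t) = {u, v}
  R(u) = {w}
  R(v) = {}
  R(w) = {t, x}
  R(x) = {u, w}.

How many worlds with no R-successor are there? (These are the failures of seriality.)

2

Enumerating: s, v.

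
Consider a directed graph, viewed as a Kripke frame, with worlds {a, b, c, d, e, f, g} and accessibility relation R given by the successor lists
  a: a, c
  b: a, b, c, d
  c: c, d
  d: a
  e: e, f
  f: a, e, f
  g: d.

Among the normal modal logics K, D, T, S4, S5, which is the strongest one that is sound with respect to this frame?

D

Serial (axiom D): yes — every world has a successor (e.g. a R a).
Reflexive (axiom T): no — d is not related to itself.
Transitive (axiom 4): no — a R c and c R d, but not a R d.
Euclidean (axiom 5): no — b R a and b R d, but not a R d.
So F validates K, D; T would additionally require R to be reflexive. The strongest is D.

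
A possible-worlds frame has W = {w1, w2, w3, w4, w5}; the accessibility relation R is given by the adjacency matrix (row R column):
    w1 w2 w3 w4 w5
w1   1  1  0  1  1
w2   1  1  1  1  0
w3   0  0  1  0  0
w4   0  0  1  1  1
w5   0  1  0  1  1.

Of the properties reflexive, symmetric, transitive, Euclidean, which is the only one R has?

reflexive

Reflexive: yes — every world is R-related to itself.
Symmetric: no — w1 R w4 but not w4 R w1.
Transitive: no — w1 R w2 and w2 R w3, but not w1 R w3.
Euclidean: no — w1 R w2 and w1 R w5, but not w2 R w5.
Only reflexive holds.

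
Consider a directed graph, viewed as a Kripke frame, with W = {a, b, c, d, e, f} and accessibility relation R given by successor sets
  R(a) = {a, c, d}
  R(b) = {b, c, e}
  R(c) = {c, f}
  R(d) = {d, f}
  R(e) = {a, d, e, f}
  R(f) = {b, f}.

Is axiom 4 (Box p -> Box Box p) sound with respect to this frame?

No

Axiom 4 corresponds to the accessibility relation being transitive.
Transitive: no — a R c and c R f, but not a R f.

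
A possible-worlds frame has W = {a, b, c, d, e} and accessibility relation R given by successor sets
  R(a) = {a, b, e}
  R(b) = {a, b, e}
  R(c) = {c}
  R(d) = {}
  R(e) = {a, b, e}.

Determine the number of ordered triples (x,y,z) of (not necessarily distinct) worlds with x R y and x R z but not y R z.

R is Euclidean; there are no such tuples.

0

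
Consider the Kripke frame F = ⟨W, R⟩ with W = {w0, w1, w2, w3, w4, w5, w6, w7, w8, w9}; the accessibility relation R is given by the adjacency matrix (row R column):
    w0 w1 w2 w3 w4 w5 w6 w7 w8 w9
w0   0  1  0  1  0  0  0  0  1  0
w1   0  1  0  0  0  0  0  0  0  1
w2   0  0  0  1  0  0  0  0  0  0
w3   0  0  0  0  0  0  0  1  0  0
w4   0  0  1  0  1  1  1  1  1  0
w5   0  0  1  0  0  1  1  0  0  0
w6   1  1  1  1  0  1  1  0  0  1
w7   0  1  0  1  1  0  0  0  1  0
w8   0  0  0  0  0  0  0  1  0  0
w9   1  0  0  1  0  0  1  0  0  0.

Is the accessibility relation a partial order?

Reflexive: no — w0 is not related to itself.
Transitive: no — w0 R w1 and w1 R w9, but not w0 R w9.
Antisymmetric: no — w3 R w7 and w7 R w3 with w3 ≠ w7.
So R is not a partial order.

No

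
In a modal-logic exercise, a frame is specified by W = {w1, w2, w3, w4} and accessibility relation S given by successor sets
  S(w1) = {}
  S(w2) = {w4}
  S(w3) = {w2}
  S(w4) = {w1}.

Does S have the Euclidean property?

Euclidean: no — w2 S w4 and w2 S w4, but not w4 S w4.

No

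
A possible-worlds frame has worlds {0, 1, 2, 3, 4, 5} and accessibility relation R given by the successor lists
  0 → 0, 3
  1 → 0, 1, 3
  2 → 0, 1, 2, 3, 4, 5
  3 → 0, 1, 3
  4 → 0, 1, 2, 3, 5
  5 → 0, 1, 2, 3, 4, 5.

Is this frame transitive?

No

Transitive: no — 0 R 3 and 3 R 1, but not 0 R 1.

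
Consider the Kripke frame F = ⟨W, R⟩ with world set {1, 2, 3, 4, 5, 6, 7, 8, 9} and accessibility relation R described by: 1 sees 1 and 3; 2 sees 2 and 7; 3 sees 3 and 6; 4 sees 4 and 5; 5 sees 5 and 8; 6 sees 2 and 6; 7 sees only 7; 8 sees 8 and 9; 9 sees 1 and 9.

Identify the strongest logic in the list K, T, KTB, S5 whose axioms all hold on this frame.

Reflexive (axiom T): yes — every world is R-related to itself.
Symmetric (axiom B): no — 1 R 3 but not 3 R 1.
Euclidean (axiom 5): no — 1 R 3 and 1 R 1, but not 3 R 1.
So F validates K, T; KTB would additionally require R to be symmetric. The strongest is T.

T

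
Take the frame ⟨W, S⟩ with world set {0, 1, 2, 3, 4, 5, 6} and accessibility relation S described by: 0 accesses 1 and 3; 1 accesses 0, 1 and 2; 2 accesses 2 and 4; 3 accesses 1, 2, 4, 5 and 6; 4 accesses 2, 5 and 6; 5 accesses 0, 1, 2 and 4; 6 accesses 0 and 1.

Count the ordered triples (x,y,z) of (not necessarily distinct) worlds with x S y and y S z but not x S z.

Enumerating: (0,1,0), (0,1,2), (0,3,2), (0,3,4), (0,3,5), (0,3,6), (1,0,3), (1,2,4), (2,4,5), (2,4,6), (3,1,0), (3,5,0), … and 12 more.
Total: 24.

24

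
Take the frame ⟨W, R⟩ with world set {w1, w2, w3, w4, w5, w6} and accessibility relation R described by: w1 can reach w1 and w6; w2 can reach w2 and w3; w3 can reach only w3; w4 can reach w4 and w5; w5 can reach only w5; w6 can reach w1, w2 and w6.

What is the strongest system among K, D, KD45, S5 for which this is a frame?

D

Serial (axiom D): yes — every world has a successor (e.g. w1 R w1).
Euclidean (axiom 5): no — w6 R w1 and w6 R w2, but not w1 R w2.
Transitive (axiom 4): no — w1 R w6 and w6 R w2, but not w1 R w2.
Reflexive (axiom T): yes — every world is R-related to itself.
So F validates K, D; KD45 would additionally require R to be Euclidean and transitive. The strongest is D.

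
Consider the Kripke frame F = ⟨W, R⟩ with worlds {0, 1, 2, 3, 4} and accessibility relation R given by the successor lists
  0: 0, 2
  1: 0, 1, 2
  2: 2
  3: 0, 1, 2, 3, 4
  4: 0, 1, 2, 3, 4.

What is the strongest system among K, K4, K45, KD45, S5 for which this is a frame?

K4

Transitive (axiom 4): yes — every two-step R-path is closed by a direct edge.
Euclidean (axiom 5): no — 1 R 2 and 1 R 0, but not 2 R 0.
Serial (axiom D): yes — every world has a successor (e.g. 0 R 0).
Reflexive (axiom T): yes — every world is R-related to itself.
So F validates K, K4; K45 would additionally require R to be Euclidean. The strongest is K4.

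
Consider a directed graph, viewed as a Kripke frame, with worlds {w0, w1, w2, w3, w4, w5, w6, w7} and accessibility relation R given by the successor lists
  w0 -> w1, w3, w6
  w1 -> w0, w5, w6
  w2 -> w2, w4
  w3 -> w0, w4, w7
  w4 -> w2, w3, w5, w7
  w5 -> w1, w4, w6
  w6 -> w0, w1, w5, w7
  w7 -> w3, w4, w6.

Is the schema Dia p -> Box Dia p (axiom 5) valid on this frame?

The schema 5 characterises exactly the Euclidean frames.
Euclidean: no — w0 R w1 and w0 R w3, but not w1 R w3.

No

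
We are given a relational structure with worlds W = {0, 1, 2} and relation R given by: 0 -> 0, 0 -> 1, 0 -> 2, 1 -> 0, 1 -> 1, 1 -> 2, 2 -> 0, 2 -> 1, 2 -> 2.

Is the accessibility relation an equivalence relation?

Reflexive: yes — every world is R-related to itself.
Symmetric: yes — every pair in R has its reverse in R.
Transitive: yes — every two-step R-path is closed by a direct edge.
So R is an equivalence relation.

Yes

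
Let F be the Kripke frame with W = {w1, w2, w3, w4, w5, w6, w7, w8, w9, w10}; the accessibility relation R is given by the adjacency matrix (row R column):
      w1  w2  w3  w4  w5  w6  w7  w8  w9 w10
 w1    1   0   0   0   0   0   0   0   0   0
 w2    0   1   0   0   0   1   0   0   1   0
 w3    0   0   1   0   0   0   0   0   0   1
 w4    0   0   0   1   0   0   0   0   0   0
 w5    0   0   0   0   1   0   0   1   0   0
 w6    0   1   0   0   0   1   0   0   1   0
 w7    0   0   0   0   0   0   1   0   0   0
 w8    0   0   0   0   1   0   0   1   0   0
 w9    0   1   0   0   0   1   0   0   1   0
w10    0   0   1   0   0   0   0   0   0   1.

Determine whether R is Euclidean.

Yes

Euclidean: yes — any two successors of a common world are R-related.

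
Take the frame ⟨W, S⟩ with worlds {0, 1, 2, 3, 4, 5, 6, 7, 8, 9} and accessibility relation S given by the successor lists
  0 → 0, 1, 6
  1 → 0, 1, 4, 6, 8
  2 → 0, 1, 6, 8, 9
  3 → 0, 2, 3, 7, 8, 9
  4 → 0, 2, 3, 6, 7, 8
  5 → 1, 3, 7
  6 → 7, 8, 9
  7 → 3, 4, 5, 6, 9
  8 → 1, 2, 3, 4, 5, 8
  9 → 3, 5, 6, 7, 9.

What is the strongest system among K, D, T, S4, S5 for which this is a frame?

D

Serial (axiom D): yes — every world has a successor (e.g. 0 S 0).
Reflexive (axiom T): no — 2 is not related to itself.
Transitive (axiom 4): no — 0 S 1 and 1 S 4, but not 0 S 4.
Euclidean (axiom 5): no — 0 S 6 and 0 S 1, but not 6 S 1.
So F validates K, D; T would additionally require S to be reflexive. The strongest is D.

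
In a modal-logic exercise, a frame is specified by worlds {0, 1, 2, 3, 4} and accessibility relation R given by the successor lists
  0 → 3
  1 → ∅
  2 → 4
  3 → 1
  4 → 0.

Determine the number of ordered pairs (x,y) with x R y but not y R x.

Enumerating: (0,3), (2,4), (3,1), (4,0).

4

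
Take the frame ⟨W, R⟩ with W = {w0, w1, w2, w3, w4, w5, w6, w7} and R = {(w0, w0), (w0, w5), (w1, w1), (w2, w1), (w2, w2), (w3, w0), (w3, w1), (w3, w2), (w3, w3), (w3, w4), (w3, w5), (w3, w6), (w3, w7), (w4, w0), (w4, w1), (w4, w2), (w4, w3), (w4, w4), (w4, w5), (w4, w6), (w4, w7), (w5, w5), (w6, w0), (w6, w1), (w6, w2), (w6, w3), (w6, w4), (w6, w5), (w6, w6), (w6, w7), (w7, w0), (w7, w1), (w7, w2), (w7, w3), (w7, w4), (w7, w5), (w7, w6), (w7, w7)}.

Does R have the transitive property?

Transitive: yes — every two-step R-path is closed by a direct edge.

Yes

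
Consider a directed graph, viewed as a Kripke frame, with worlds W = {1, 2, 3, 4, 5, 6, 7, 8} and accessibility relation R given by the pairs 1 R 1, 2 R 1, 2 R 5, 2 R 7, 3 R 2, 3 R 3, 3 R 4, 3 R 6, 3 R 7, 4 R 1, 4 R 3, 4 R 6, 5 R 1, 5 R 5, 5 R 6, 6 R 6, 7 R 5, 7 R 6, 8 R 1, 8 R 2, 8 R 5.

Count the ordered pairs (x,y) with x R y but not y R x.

15

Enumerating: (2,1), (2,5), (2,7), (3,2), (3,6), (3,7), (4,1), (4,6), (5,1), (5,6), (7,5), (7,6), (8,1), (8,2), (8,5).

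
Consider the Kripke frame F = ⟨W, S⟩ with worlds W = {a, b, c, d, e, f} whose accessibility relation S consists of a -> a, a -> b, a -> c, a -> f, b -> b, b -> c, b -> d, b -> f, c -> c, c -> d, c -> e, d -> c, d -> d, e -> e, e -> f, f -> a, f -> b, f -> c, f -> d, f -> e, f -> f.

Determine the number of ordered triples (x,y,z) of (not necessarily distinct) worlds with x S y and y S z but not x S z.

14

Enumerating: (a,b,d), (a,c,d), (a,c,e), (a,f,d), (a,f,e), (b,c,e), (b,f,a), (b,f,e), (c,e,f), (d,c,e), (e,f,a), (e,f,b), (e,f,c), (e,f,d).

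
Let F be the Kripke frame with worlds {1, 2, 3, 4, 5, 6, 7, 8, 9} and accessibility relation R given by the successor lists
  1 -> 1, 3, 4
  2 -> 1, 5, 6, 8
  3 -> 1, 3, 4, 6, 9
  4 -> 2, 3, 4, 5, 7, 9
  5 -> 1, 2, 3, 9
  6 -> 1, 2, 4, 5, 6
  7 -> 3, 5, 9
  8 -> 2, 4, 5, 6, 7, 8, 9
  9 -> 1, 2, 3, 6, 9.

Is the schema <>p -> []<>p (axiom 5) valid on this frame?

No

Axiom 5 corresponds to the accessibility relation being Euclidean.
Euclidean: no — 2 R 1 and 2 R 5, but not 1 R 5.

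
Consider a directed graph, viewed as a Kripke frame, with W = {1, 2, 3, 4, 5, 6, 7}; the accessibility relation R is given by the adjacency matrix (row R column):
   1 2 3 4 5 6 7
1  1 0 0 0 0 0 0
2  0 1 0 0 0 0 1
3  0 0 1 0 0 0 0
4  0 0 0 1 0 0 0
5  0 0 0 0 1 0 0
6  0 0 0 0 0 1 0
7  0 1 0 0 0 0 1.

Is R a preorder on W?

Reflexive: yes — every world is R-related to itself.
Transitive: yes — every two-step R-path is closed by a direct edge.
So R is a preorder.

Yes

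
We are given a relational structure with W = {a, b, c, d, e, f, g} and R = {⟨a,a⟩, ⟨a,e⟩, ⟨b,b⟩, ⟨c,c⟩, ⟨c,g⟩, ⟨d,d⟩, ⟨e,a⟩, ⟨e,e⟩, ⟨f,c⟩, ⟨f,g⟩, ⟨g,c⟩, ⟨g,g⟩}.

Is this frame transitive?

Transitive: yes — every two-step R-path is closed by a direct edge.

Yes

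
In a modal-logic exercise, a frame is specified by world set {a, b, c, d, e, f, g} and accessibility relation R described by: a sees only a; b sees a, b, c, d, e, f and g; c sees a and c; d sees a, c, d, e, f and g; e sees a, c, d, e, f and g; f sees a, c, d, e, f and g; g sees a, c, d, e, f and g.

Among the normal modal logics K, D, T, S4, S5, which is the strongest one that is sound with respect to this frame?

S4

Serial (axiom D): yes — every world has a successor (e.g. a R a).
Reflexive (axiom T): yes — every world is R-related to itself.
Transitive (axiom 4): yes — every two-step R-path is closed by a direct edge.
Euclidean (axiom 5): no — b R a and b R c, but not a R c.
So F validates K, D, T, S4; S5 would additionally require R to be Euclidean. The strongest is S4.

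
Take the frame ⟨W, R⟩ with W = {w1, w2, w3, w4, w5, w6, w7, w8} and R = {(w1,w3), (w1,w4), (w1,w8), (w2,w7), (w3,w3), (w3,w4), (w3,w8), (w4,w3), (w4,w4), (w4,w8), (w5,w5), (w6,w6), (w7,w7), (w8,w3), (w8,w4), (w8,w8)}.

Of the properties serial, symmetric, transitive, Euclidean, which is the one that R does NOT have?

symmetric

Serial: yes — every world has a successor (e.g. w1 R w3).
Symmetric: no — w1 R w3 but not w3 R w1.
Transitive: yes — every two-step R-path is closed by a direct edge.
Euclidean: yes — any two successors of a common world are R-related.
Only symmetric fails.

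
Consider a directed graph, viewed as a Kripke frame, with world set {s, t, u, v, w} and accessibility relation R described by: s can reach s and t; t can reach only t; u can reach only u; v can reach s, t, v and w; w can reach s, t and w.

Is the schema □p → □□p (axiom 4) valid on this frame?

Yes

Axiom 4 corresponds to the accessibility relation being transitive.
Transitive: yes — every two-step R-path is closed by a direct edge.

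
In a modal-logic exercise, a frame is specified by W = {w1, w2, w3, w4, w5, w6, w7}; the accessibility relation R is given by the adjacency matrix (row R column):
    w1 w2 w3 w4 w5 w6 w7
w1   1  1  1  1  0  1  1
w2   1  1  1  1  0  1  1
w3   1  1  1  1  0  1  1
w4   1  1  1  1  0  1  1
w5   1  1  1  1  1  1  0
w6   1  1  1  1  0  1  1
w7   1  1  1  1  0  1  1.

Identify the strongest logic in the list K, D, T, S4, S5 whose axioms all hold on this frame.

Serial (axiom D): yes — every world has a successor (e.g. w1 R w1).
Reflexive (axiom T): yes — every world is R-related to itself.
Transitive (axiom 4): no — w5 R w1 and w1 R w7, but not w5 R w7.
Euclidean (axiom 5): no — w5 R w1 and w5 R w5, but not w1 R w5.
So F validates K, D, T; S4 would additionally require R to be transitive. The strongest is T.

T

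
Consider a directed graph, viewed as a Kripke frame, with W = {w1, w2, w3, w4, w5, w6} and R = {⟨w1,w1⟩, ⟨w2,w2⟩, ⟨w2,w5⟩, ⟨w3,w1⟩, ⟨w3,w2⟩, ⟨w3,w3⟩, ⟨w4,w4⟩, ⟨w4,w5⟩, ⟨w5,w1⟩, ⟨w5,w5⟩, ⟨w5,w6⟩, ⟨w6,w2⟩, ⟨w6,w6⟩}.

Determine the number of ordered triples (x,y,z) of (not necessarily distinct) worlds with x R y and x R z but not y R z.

11

Enumerating: (w2,w5,w2), (w3,w1,w2), (w3,w1,w3), (w3,w2,w1), (w3,w2,w3), (w4,w5,w4), (w5,w1,w5), (w5,w1,w6), (w5,w6,w1), (w5,w6,w5), (w6,w2,w6).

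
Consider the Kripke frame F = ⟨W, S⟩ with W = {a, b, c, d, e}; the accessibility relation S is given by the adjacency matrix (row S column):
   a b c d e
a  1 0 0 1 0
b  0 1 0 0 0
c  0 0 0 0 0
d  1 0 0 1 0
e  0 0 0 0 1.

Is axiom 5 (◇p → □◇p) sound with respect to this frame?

Yes

The schema 5 characterises exactly the Euclidean frames.
Euclidean: yes — any two successors of a common world are S-related.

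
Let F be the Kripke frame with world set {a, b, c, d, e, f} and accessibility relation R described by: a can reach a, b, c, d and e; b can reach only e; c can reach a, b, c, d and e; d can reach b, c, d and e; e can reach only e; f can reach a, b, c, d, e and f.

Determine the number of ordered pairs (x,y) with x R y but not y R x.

Enumerating: (a,b), (a,d), (a,e), (b,e), (c,b), (c,e), (d,b), (d,e), (f,a), (f,b), (f,c), (f,d), (f,e).

13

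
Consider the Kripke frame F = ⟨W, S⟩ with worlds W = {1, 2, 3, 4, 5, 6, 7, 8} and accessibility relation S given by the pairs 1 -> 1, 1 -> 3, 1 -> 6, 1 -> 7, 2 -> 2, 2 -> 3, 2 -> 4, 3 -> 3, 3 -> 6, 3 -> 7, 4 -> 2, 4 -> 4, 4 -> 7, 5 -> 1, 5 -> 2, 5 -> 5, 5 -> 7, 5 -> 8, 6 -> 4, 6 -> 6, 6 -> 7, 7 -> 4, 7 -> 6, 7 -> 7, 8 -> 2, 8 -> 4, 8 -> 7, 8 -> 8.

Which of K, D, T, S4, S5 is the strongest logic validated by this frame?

Serial (axiom D): yes — every world has a successor (e.g. 1 S 1).
Reflexive (axiom T): yes — every world is S-related to itself.
Transitive (axiom 4): no — 1 S 6 and 6 S 4, but not 1 S 4.
Euclidean (axiom 5): no — 1 S 6 and 1 S 3, but not 6 S 3.
So F validates K, D, T; S4 would additionally require S to be transitive. The strongest is T.

T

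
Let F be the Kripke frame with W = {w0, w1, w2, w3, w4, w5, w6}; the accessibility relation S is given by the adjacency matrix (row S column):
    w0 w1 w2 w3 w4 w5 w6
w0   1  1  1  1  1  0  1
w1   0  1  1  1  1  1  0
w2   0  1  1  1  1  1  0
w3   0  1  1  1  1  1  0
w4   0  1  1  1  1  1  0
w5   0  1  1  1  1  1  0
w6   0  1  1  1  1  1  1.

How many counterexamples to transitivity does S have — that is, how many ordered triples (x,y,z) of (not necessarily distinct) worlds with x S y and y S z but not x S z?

Enumerating: (w0,w1,w5), (w0,w2,w5), (w0,w3,w5), (w0,w4,w5), (w0,w6,w5).

5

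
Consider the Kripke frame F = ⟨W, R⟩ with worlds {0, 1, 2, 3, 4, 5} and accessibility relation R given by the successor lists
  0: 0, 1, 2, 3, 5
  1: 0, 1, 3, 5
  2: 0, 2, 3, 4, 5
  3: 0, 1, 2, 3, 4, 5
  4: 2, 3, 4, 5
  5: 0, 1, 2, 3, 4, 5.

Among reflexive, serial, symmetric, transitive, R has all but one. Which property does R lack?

transitive

Reflexive: yes — every world is R-related to itself.
Serial: yes — every world has a successor (e.g. 0 R 0).
Symmetric: yes — every pair in R has its reverse in R.
Transitive: no — 0 R 2 and 2 R 4, but not 0 R 4.
Only transitive fails.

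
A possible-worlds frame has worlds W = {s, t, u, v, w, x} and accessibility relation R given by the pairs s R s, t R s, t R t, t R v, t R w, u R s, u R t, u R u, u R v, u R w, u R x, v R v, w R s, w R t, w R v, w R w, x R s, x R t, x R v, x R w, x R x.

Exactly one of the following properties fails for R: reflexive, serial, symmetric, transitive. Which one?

symmetric

Reflexive: yes — every world is R-related to itself.
Serial: yes — every world has a successor (e.g. s R s).
Symmetric: no — t R s but not s R t.
Transitive: yes — every two-step R-path is closed by a direct edge.
Only symmetric fails.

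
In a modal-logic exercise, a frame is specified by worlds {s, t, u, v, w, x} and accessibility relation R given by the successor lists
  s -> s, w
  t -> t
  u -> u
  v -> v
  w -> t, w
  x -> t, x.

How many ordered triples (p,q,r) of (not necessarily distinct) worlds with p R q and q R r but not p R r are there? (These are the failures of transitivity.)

Enumerating: (s,w,t).

1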